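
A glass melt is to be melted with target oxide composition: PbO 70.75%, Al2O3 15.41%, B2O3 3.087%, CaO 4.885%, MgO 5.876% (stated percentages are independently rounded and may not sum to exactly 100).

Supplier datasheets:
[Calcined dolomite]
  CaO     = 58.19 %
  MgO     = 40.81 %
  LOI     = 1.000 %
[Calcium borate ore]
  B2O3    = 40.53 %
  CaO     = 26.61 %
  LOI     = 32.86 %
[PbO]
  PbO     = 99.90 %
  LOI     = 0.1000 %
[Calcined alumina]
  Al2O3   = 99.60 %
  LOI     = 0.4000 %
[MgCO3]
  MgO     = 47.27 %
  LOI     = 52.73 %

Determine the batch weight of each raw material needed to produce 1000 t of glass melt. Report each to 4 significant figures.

Rounding to 4 significant digits extends to each in-between result as displayed. Each numeric step maintains exact precision at each step. A single rounding completes each reported number. The derived quantities, including ignition loss, glass mass, the five compositions, the totals, the yield, are recomputed from the batch weights per 1000 t of glass at exact precision precisely as stated by either problem or answer.
Per-oxide target masses for 1000 t glass melt:
  PbO: 70.75% × 1000 = 707.5 t
  Al2O3: 15.41% × 1000 = 154.1 t
  B2O3: 3.087% × 1000 = 30.87 t
  CaO: 4.885% × 1000 = 48.85 t
  MgO: 5.876% × 1000 = 58.76 t
Verifying the oxide balance from the weights as reported, under the basis named above (delivered sums recover each target modulo rounding of the values):
  PbO: 708.2·0.9990 = 707.5 t (target 707.5 t)
  Al2O3: 154.7·0.9960 = 154.1 t (target 154.1 t)
  B2O3: 76.17·0.4053 = 30.87 t (target 30.87 t)
  CaO: 49.12·0.5819 + 76.17·0.2661 = 48.85 t (target 48.85 t)
  MgO: 49.12·0.4081 + 81.90·0.4727 = 58.76 t (target 58.76 t)
Consistency of the glass mass: total charge less LOI = 1000 t (the Σ of target masses is 1000 t; the stated basis being 1000 t — gaps are rounding artifacts).
Total batch = Σ batch = 1070 t; ignition loss, Σ(batch × LOI) = 70.03 t; as yield: glass ÷ batch → 93.46%.

Batch per 1000 t glass melt:
  Calcined dolomite: 49.12 t
  Calcium borate ore: 76.17 t
  PbO: 708.2 t
  Calcined alumina: 154.7 t
  MgCO3: 81.90 t
Total batch = 1070 t; LOI loss = 70.03 t; yield = 93.46%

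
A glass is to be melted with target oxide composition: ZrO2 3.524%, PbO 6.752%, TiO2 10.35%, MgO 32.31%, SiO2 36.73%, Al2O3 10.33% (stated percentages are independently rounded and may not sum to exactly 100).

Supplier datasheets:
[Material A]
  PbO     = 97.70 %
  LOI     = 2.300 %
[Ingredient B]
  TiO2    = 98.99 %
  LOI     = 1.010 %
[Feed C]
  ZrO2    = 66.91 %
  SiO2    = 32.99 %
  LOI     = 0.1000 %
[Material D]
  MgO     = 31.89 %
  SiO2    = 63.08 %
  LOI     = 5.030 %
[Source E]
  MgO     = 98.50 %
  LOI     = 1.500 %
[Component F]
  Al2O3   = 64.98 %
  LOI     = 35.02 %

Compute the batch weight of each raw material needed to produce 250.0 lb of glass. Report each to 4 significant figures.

The whole derivation holds full float precision through the solve — the intermediate values are printed rounded to four significant digits between the steps — exactly one rounding goes into every reported figure — the derived quantities (LOI, the yield, totals, six oxide percentages, net glass mass) are rebuilt using the weight values on 250.0 lb of glass at full precision, as given in either problem or answer.
Per-oxide target masses for 250.0 lb glass:
  ZrO2: 3.524% × 250.0 = 8.810 lb
  PbO: 6.752% × 250.0 = 16.88 lb
  TiO2: 10.35% × 250.0 = 25.88 lb
  MgO: 32.31% × 250.0 = 80.78 lb
  SiO2: 36.73% × 250.0 = 91.82 lb
  Al2O3: 10.33% × 250.0 = 25.82 lb
Balance tally, oxide-wise, with the batch weights as given, against the basis in use (each sum matches its target mass inside rounding margins):
  ZrO2: 13.17·0.6691 = 8.812 lb (target 8.810 lb)
  PbO: 17.28·0.9770 = 16.88 lb (target 16.88 lb)
  TiO2: 26.14·0.9899 = 25.88 lb (target 25.88 lb)
  MgO: 138.7·0.3189 + 37.11·0.9850 = 80.78 lb (target 80.78 lb)
  SiO2: 13.17·0.3299 + 138.7·0.6308 = 91.84 lb (target 91.82 lb)
  Al2O3: 39.74·0.6498 = 25.82 lb (target 25.82 lb)
Mass balance on the glass: whole batch net of LOI = 250.0 lb (per-oxide target masses sum to 250.0 lb; against the stated basis, 250.0 lb — differing by rounding only).
Batch total: Σ batch = 272.1 lb; ignition loss, Σ(batch × LOI) = 22.12 lb; yield, glass over the total, = 91.87%.

Batch per 250.0 lb glass:
  Material A: 17.28 lb
  Ingredient B: 26.14 lb
  Feed C: 13.17 lb
  Material D: 138.7 lb
  Source E: 37.11 lb
  Component F: 39.74 lb
Total batch = 272.1 lb; LOI loss = 22.12 lb; yield = 91.87%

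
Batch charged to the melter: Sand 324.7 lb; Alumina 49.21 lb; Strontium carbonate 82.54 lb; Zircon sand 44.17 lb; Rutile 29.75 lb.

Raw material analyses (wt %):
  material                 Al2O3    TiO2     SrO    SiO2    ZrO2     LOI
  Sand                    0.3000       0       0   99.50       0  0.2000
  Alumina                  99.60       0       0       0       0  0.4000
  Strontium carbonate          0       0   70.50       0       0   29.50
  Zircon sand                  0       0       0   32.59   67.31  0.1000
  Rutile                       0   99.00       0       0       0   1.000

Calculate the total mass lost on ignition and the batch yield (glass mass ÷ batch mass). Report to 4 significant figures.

LOI loss = 25.54 lb; glass = 504.8 lb; yield = 95.19%

In-progress results appear, with 4-significant-figure rounding, in the working — the working math runs at full float precision through every step — each reported value is rounded once only. The derived quantities are carried using the weight values per 504.8 lb of glass at full float precision (yield, glass mass, five oxide percentages, the totals, ignition loss), exactly as printed in the problem or answer text.
Material-by-material LOI:
  Sand: 324.7 × 0.002000 = 0.6494 lb
  Alumina: 49.21 × 0.004000 = 0.1968 lb
  Strontium carbonate: 82.54 × 0.2950 = 24.35 lb
  Zircon sand: 44.17 × 0.001000 = 0.04417 lb
  Rutile: 29.75 × 0.01000 = 0.2975 lb
Total LOI = 25.54 lb
Glass = batch − LOI = 530.4 − 25.54 = 504.8 lb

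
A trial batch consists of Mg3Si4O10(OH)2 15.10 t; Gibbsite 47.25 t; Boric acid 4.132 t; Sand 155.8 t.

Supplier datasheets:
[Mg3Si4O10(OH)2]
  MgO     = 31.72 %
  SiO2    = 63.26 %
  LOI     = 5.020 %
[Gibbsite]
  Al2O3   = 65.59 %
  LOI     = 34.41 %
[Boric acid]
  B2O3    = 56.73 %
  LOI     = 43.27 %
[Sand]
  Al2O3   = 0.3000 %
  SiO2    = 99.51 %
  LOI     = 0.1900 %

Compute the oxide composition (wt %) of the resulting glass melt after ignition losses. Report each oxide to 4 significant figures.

Glass mass = 203.2 t (batch 222.3 − LOI 19.10).
Composition: MgO 2.357%, B2O3 1.154%, Al2O3 15.48%, SiO2 81.01%

The intermediate values are printed, rounded to four significant figures, within the worked lines; each numeric step carries exact precision end to end — every reported result takes just one rounding — all derived quantities are computed starting from the weights on 203.2 t of glass at exact precision (the four compositions, the totals, yield, net glass mass, ignition loss), as set out in the question or the answer.
Delivered oxide masses:
  MgO: 15.10·0.3172 = 4.790 t
  B2O3: 4.132·0.5673 = 2.344 t
  Al2O3: 47.25·0.6559 + 155.8·0.003000 = 31.46 t
  SiO2: 15.10·0.6326 + 155.8·0.9951 = 164.6 t
LOI: 15.10·0.05020 + 47.25·0.3441 + 4.132·0.4327 + 155.8·0.001900 = 19.10 t
Glass mass = batch − LOI = 222.3 − 19.10 = 203.2 t (= Σ oxide masses)
wt %: oxide over glass, times 100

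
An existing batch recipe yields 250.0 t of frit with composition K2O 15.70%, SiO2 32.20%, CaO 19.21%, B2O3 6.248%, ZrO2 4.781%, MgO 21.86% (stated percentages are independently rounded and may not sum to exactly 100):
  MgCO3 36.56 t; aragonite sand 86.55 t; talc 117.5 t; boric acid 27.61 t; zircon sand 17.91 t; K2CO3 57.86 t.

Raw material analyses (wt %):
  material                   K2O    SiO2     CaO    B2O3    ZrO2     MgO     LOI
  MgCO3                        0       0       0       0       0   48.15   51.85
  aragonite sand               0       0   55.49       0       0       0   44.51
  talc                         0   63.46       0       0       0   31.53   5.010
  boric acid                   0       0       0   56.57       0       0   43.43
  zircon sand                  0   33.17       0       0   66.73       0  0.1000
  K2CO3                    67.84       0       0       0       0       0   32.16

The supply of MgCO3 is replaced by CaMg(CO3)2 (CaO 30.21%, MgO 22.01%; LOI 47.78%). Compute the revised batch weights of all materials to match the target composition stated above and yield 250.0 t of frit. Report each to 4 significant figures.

Exact precision is carried all the way through; intermediates are printed rounded to four significant figures in the working; each reported result undergoes a single rounding. All derived quantities are re-derived from the weighed amounts at 250.0 t of glass at full float precision (yield, six oxide percentages, totals, glass mass, ignition loss) as quoted within the question or the answer.
The oxide mass targets at 250.0 t frit:
  K2O: 15.70% × 250.0 = 39.25 t
  SiO2: 32.20% × 250.0 = 80.50 t
  CaO: 19.21% × 250.0 = 48.02 t
  B2O3: 6.248% × 250.0 = 15.62 t
  ZrO2: 4.781% × 250.0 = 11.95 t
  MgO: 21.86% × 250.0 = 54.65 t
Oxide-by-oxide audit using the reported weights, for the quoted basis mass (sum by sum, the targets are met once rounding is allowed for):
  K2O: 57.86·0.6784 = 39.25 t (target 39.25 t)
  SiO2: 117.5·0.6346 + 17.91·0.3317 = 80.51 t (target 80.50 t)
  CaO: 79.99·0.3021 + 43.00·0.5549 = 48.03 t (target 48.02 t)
  B2O3: 27.61·0.5657 = 15.62 t (target 15.62 t)
  ZrO2: 17.91·0.6673 = 11.95 t (target 11.95 t)
  MgO: 79.99·0.2201 + 117.5·0.3153 = 54.65 t (target 54.65 t)
Glass mass check: Σ batch − LOI loss = 250.0 t (summing oxide targets gives 250.0 t; with the basis standing at 250.0 t — rounding explains the deltas).
Batch total: Σ batch = 343.9 t; LOI loss = Σ batch·LOI = 93.86 t; yield, glass over the total, = 72.70%.

Revised batch per 250.0 t frit:
  CaMg(CO3)2: 79.99 t
  aragonite sand: 43.00 t
  talc: 117.5 t
  boric acid: 27.61 t
  zircon sand: 17.91 t
  K2CO3: 57.86 t
Total batch = 343.9 t; LOI loss = 93.86 t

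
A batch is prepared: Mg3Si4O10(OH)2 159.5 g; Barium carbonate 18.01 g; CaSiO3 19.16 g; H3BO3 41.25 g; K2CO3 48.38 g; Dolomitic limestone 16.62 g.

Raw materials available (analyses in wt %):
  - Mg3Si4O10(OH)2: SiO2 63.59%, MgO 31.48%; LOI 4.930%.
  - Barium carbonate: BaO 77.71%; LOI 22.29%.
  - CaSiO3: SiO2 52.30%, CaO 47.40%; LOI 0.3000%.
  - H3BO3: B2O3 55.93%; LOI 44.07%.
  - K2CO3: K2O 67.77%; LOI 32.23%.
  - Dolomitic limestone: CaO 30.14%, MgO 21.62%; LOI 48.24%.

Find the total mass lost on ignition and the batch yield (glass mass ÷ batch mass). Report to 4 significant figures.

LOI loss = 53.72 g; glass = 249.2 g; yield = 82.26%

Mid-chain values are printed rounded to four significant digits in the working. All internal work runs at full float precision in all steps; every reported result is rounded a single time — the derived quantities are recomputed at exact precision (LOI, glass mass, the totals, the yield, six oxide percentages) starting from the weights per 249.2 g of glass, as they appear in either problem or answer.
Ignition loss by material:
  Mg3Si4O10(OH)2: 159.5 × 0.04930 = 7.863 g
  Barium carbonate: 18.01 × 0.2229 = 4.014 g
  CaSiO3: 19.16 × 0.003000 = 0.05748 g
  H3BO3: 41.25 × 0.4407 = 18.18 g
  K2CO3: 48.38 × 0.3223 = 15.59 g
  Dolomitic limestone: 16.62 × 0.4824 = 8.017 g
Total LOI = 53.72 g
Glass = batch − LOI = 302.9 − 53.72 = 249.2 g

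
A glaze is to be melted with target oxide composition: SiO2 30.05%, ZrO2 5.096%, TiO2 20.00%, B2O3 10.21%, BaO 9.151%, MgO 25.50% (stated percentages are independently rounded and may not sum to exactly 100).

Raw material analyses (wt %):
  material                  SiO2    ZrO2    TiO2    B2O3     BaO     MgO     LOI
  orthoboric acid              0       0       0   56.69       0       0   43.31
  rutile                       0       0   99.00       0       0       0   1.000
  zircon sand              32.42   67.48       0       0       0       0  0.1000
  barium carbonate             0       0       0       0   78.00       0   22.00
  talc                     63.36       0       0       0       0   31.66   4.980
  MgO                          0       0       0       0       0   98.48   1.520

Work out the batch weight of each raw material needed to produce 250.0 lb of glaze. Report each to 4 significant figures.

Batch per 250.0 lb glaze:
  orthoboric acid: 45.03 lb
  rutile: 50.51 lb
  zircon sand: 18.88 lb
  barium carbonate: 29.33 lb
  talc: 108.9 lb
  MgO: 29.72 lb
Total batch = 282.4 lb; LOI loss = 32.35 lb; yield = 88.54%

Mid-chain values are shown, with 4-significant-digit rounding, in the working; all internal work maintains full precision in every operation — a single rounding finalizes each reported value. All derived quantities, including net glass mass, ignition loss, the yield, the totals, six oxide percentages, are re-derived starting from the weights on 250.0 lb of glass in exact precision as quoted within question or answer.
Per-oxide target masses for 250.0 lb glaze:
  SiO2: 30.05% × 250.0 = 75.12 lb
  ZrO2: 5.096% × 250.0 = 12.74 lb
  TiO2: 20.00% × 250.0 = 50.00 lb
  B2O3: 10.21% × 250.0 = 25.52 lb
  BaO: 9.151% × 250.0 = 22.88 lb
  MgO: 25.50% × 250.0 = 63.75 lb
Sums-versus-targets review given the weights on record, per the basis as stated (oxide sums agree with the targets modulo rounding of the values):
  SiO2: 18.88·0.3242 + 108.9·0.6336 = 75.12 lb (target 75.12 lb)
  ZrO2: 18.88·0.6748 = 12.74 lb (target 12.74 lb)
  TiO2: 50.51·0.9900 = 50.00 lb (target 50.00 lb)
  B2O3: 45.03·0.5669 = 25.53 lb (target 25.52 lb)
  BaO: 29.33·0.7800 = 22.88 lb (target 22.88 lb)
  MgO: 108.9·0.3166 + 29.72·0.9848 = 63.75 lb (target 63.75 lb)
Glass-mass closure: net batch after ignition = 250.0 lb (oxide target masses add up to 250.0 lb; the stated basis being 250.0 lb — rounding explains the deltas).
Whole-batch sum: Σ batch = 282.4 lb; Σ batch·LOI gives LOI loss = 32.35 lb; the yield ratio, glass ÷ batch: 88.54%.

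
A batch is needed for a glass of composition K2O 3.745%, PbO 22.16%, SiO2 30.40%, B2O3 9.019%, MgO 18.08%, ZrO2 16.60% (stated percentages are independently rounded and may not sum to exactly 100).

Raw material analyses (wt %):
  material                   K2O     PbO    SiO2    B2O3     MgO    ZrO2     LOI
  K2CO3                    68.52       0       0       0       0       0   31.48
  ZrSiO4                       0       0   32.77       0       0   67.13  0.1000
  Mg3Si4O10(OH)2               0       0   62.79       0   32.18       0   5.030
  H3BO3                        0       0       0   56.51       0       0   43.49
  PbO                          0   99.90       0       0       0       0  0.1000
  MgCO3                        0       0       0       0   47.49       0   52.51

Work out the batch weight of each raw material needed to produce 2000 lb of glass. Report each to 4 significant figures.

Full precision is carried all the way through — in-progress results appear (rounded to four significant digits) within the worked lines. A single rounding completes each reported figure; all derived quantities, including totals, LOI, six oxide percentages, the yield, glass mass, are carried from the weighed amounts at 2000 lb of glass in full precision as given in question or answer.
Target oxide masses per 2000 lb glass:
  K2O: 3.745% × 2000 = 74.90 lb
  PbO: 22.16% × 2000 = 443.2 lb
  SiO2: 30.40% × 2000 = 608.0 lb
  B2O3: 9.019% × 2000 = 180.4 lb
  MgO: 18.08% × 2000 = 361.6 lb
  ZrO2: 16.60% × 2000 = 332.0 lb
Verifying the oxide balance with the batch weights as given, at the basis given (sum by sum, the targets are met modulo rounding of the values):
  K2O: 109.3·0.6852 = 74.89 lb (target 74.90 lb)
  PbO: 443.6·0.9990 = 443.2 lb (target 443.2 lb)
  SiO2: 494.6·0.3277 + 710.2·0.6279 = 608.0 lb (target 608.0 lb)
  B2O3: 319.2·0.5651 = 180.4 lb (target 180.4 lb)
  MgO: 710.2·0.3218 + 280.2·0.4749 = 361.6 lb (target 361.6 lb)
  ZrO2: 494.6·0.6713 = 332.0 lb (target 332.0 lb)
Auditing the glass mass value: batch Σ − ignition loss = 2000 lb (per-oxide target masses sum to 2000 lb; with the basis standing at 2000 lb — rounding explains the deltas).
Batch grand total — Σ batch = 2357 lb; ignition loss, Σ(batch × LOI) = 357.0 lb; yield, glass over the total, = 84.85%.

Batch per 2000 lb glass:
  K2CO3: 109.3 lb
  ZrSiO4: 494.6 lb
  Mg3Si4O10(OH)2: 710.2 lb
  H3BO3: 319.2 lb
  PbO: 443.6 lb
  MgCO3: 280.2 lb
Total batch = 2357 lb; LOI loss = 357.0 lb; yield = 84.85%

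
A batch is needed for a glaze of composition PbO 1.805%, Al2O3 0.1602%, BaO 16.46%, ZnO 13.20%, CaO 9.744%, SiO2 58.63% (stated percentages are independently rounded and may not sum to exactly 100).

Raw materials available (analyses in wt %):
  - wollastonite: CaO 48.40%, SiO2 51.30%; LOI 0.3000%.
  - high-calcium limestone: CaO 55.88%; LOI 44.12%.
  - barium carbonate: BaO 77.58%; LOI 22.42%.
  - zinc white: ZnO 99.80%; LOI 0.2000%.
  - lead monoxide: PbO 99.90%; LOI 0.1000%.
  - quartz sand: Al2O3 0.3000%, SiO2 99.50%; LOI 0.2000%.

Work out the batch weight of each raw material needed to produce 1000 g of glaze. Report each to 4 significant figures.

Batch per 1000 g glaze:
  wollastonite: 107.2 g
  high-calcium limestone: 81.56 g
  barium carbonate: 212.2 g
  zinc white: 132.3 g
  lead monoxide: 18.07 g
  quartz sand: 534.0 g
Total batch = 1085 g; LOI loss = 85.23 g; yield = 92.15%

Full float precision is carried from start to finish. In-progress results appear, with 4-significant-figure rounding, on the page. Each reported figure is rounded once only. All derived quantities (totals, glass mass, six oxide percentages, ignition loss, yield) are rebuilt using the weight values for 1000 g of glass at full float precision, as written in the problem or the answer.
Target oxide masses per 1000 g glaze:
  PbO: 1.805% × 1000 = 18.05 g
  Al2O3: 0.1602% × 1000 = 1.602 g
  BaO: 16.46% × 1000 = 164.6 g
  ZnO: 13.20% × 1000 = 132.0 g
  CaO: 9.744% × 1000 = 97.44 g
  SiO2: 58.63% × 1000 = 586.3 g
A balance pass over the oxides, from the weights as reported, per the basis as stated (target by target, the sums agree up to rounding of the answer):
  PbO: 18.07·0.9990 = 18.05 g (target 18.05 g)
  Al2O3: 534.0·0.003000 = 1.602 g (target 1.602 g)
  BaO: 212.2·0.7758 = 164.6 g (target 164.6 g)
  ZnO: 132.3·0.9980 = 132.0 g (target 132.0 g)
  CaO: 107.2·0.4840 + 81.56·0.5588 = 97.46 g (target 97.44 g)
  SiO2: 107.2·0.5130 + 534.0·0.9950 = 586.3 g (target 586.3 g)
Mass balance on the glass: net batch after ignition = 1000 g (targets for the oxides total 1000 g; the stated basis being 1000 g — any gap is answer rounding).
Summing the batch: Σ batch = 1085 g; loss to ignition Σ batch·LOI = 85.23 g; yield, glass over the total, = 92.15%.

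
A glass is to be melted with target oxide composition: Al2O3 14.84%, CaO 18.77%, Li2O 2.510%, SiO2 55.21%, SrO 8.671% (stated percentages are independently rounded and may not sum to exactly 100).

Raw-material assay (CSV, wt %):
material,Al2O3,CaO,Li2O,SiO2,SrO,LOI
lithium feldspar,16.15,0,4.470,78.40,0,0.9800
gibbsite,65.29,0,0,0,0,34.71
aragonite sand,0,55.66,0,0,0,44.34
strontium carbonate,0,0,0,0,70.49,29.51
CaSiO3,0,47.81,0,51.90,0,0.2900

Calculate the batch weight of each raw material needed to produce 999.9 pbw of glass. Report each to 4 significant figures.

All arithmetic keeps full precision through the solve — rounding to 4 significant figures applies to each working value as displayed. A single rounding finalizes every reported value; derived quantities are recomputed at exact precision (the totals, yield, LOI, the five compositions, net glass mass) starting from the weights on 999.9 pbw of glass exactly as shown in either problem or answer.
Target masses of each oxide per 999.9 pbw glass:
  Al2O3: 14.84% × 999.9 = 148.4 pbw
  CaO: 18.77% × 999.9 = 187.7 pbw
  Li2O: 2.510% × 999.9 = 25.10 pbw
  SiO2: 55.21% × 999.9 = 552.0 pbw
  SrO: 8.671% × 999.9 = 86.70 pbw
Mass-balance tally per oxide applying the batch weights above, on the stated basis (oxide sums agree with the targets exact up to rounding of places):
  Al2O3: 561.5·0.1615 + 88.39·0.6529 = 148.4 pbw (target 148.4 pbw)
  CaO: 152.1·0.5566 + 215.5·0.4781 = 187.7 pbw (target 187.7 pbw)
  Li2O: 561.5·0.04470 = 25.10 pbw (target 25.10 pbw)
  SiO2: 561.5·0.7840 + 215.5·0.5190 = 552.1 pbw (target 552.0 pbw)
  SrO: 123.0·0.7049 = 86.70 pbw (target 86.70 pbw)
Glass-mass closure: the batch minus its LOI: 999.9 pbw (summing oxide targets gives 999.9 pbw; with the basis standing at 999.9 pbw — a pure rounding effect).
Summing the batch: Σ batch = 1140 pbw; ignition loss, Σ(batch × LOI) = 140.5 pbw; glass ÷ batch gives a yield of 87.68%.

Batch per 999.9 pbw glass:
  lithium feldspar: 561.5 pbw
  gibbsite: 88.39 pbw
  aragonite sand: 152.1 pbw
  strontium carbonate: 123.0 pbw
  CaSiO3: 215.5 pbw
Total batch = 1140 pbw; LOI loss = 140.5 pbw; yield = 87.68%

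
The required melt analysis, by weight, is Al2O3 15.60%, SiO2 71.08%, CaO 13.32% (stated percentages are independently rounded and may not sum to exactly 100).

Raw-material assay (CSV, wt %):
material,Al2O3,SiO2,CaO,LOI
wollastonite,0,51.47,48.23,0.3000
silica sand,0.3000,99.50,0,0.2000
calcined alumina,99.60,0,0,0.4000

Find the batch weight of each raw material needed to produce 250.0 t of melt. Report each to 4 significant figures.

Mid-chain values are shown with 4-significant-digit rounding at each printed step; each numeric step holds exact precision throughout. Each reported number is rounded only once; derived quantities (the three compositions, ignition loss, totals, glass mass, yield) are re-derived using the weight values per 250.0 t of glass in full precision exactly as printed in either problem or answer.
Per-oxide target masses for 250.0 t melt:
  Al2O3: 15.60% × 250.0 = 39.00 t
  SiO2: 71.08% × 250.0 = 177.7 t
  CaO: 13.32% × 250.0 = 33.30 t
Mass-balance tally per oxide using the reported weights, on the stated basis (every target is met by its sum exact up to rounding of places):
  Al2O3: 142.9·0.003000 + 38.73·0.9960 = 39.00 t (target 39.00 t)
  SiO2: 69.04·0.5147 + 142.9·0.9950 = 177.7 t (target 177.7 t)
  CaO: 69.04·0.4823 = 33.30 t (target 33.30 t)
Glass mass check: batch Σ − ignition loss = 250.0 t (targets for the oxides total 250.0 t; basis as stated: 250.0 t — differing by rounding only).
Summing the batch: Σ batch = 250.7 t; LOI loss = Σ batch·LOI = 0.6478 t; yield = glass ÷ total batch = 99.74%.

Batch per 250.0 t melt:
  wollastonite: 69.04 t
  silica sand: 142.9 t
  calcined alumina: 38.73 t
Total batch = 250.7 t; LOI loss = 0.6478 t; yield = 99.74%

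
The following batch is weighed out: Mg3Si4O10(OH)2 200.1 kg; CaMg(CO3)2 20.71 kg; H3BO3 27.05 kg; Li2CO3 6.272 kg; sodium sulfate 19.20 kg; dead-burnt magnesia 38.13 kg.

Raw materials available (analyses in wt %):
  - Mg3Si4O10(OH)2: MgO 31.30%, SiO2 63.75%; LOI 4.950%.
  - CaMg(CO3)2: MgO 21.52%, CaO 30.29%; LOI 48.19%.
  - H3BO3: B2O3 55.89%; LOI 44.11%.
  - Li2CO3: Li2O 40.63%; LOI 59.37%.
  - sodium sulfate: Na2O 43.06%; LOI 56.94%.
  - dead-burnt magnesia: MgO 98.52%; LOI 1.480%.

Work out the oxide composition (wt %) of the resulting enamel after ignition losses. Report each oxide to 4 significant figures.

Values along the way are printed rounded to four significant digits when written out. Each numeric step carries full precision throughout; each reported value takes just one rounding; the derived quantities are computed using the weight values at 264.4 kg of glass at full precision (the totals, LOI, six oxide percentages, net glass mass, the yield) exactly as shown in the problem or the answer.
Delivered oxide masses:
  Na2O: 19.20·0.4306 = 8.268 kg
  B2O3: 27.05·0.5589 = 15.12 kg
  Li2O: 6.272·0.4063 = 2.548 kg
  MgO: 200.1·0.3130 + 20.71·0.2152 + 38.13·0.9852 = 104.7 kg
  SiO2: 200.1·0.6375 = 127.6 kg
  CaO: 20.71·0.3029 = 6.273 kg
LOI: 200.1·0.04950 + 20.71·0.4819 + 27.05·0.4411 + 6.272·0.5937 + 19.20·0.5694 + 38.13·0.01480 = 47.04 kg
The glass mass, total less LOI, = 311.5 − 47.04 = 264.4 kg (= Σ oxide masses)
oxide / glass × 100 gives the wt %

Glass mass = 264.4 kg (batch 311.5 − LOI 47.04).
Composition: Na2O 3.127%, B2O3 5.717%, Li2O 0.9637%, MgO 39.58%, SiO2 48.24%, CaO 2.372%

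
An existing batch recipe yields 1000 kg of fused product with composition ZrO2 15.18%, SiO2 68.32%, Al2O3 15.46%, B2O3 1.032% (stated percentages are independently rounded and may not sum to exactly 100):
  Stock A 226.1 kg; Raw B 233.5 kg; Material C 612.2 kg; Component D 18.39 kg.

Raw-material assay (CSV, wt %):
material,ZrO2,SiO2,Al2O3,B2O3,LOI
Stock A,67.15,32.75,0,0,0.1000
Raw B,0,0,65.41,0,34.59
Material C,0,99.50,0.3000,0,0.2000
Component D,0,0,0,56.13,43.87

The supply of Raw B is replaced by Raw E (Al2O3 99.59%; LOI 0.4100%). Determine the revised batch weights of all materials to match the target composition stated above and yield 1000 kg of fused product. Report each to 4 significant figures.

Revised batch per 1000 kg fused product:
  Stock A: 226.1 kg
  Raw E: 153.4 kg
  Material C: 612.2 kg
  Component D: 18.39 kg
Total batch = 1010 kg; LOI loss = 10.15 kg

In-progress results are shown (rounded to 4 significant figures) between the steps; all internal work carries full float precision through every step; a single rounding produces each reported figure. All derived quantities, including LOI, glass mass, the totals, yield, four oxide percentages, are computed starting from the weights on 1000 kg of glass at full float precision precisely as stated by the problem or answer text.
Oxide mass targets, per 1000 kg fused product:
  ZrO2: 15.18% × 1000 = 151.8 kg
  SiO2: 68.32% × 1000 = 683.2 kg
  Al2O3: 15.46% × 1000 = 154.6 kg
  B2O3: 1.032% × 1000 = 10.32 kg
Sums-versus-targets review using the reported weights, per the basis as stated (sums match the target masses exact up to rounding of places):
  ZrO2: 226.1·0.6715 = 151.8 kg (target 151.8 kg)
  SiO2: 226.1·0.3275 + 612.2·0.9950 = 683.2 kg (target 683.2 kg)
  Al2O3: 153.4·0.9959 + 612.2·0.003000 = 154.6 kg (target 154.6 kg)
  B2O3: 18.39·0.5613 = 10.32 kg (target 10.32 kg)
The glass-mass cross-check: total batch − LOI = 999.9 kg (summing oxide targets gives 999.9 kg; with the basis standing at 1000 kg — gaps are rounding artifacts).
Batch grand total — Σ batch = 1010 kg; LOI loss = Σ batch·LOI = 10.15 kg; glass ÷ batch gives a yield of 99.00%.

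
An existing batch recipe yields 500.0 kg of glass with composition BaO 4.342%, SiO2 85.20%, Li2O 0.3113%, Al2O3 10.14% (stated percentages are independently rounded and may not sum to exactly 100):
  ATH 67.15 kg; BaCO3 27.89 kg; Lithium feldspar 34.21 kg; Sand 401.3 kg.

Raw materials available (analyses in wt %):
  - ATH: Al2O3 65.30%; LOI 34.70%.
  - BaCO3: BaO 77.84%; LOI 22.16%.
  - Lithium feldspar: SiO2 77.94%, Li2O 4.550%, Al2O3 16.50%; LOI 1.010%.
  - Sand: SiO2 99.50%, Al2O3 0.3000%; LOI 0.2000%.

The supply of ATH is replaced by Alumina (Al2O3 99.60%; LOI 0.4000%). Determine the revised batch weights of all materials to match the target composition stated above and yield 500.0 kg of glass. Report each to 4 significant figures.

All arithmetic maintains full precision at all times — the intermediate values appear, rounded to 4 significant digits, across the worked steps — every reported number undergoes a single rounding; the derived quantities are rebuilt from the weighed amounts on 500.0 kg of glass in full precision (LOI, glass mass, totals, yield, the four compositions) as set out in question or answer.
Target masses of each oxide per 500.0 kg glass:
  BaO: 4.342% × 500.0 = 21.71 kg
  SiO2: 85.20% × 500.0 = 426.0 kg
  Li2O: 0.3113% × 500.0 = 1.556 kg
  Al2O3: 10.14% × 500.0 = 50.70 kg
Sums-versus-targets review on the weights just shown, per the basis as stated (sums match the target masses net of answer rounding effects):
  BaO: 27.89·0.7784 = 21.71 kg (target 21.71 kg)
  SiO2: 34.21·0.7794 + 401.3·0.9950 = 426.0 kg (target 426.0 kg)
  Li2O: 34.21·0.04550 = 1.557 kg (target 1.556 kg)
  Al2O3: 44.03·0.9960 + 34.21·0.1650 + 401.3·0.003000 = 50.70 kg (target 50.70 kg)
Consistency of the glass mass: the batch minus its LOI: 499.9 kg (per-oxide target masses sum to 500.0 kg; versus the stated basis of 500.0 kg — a pure rounding effect).
Batch total: Σ batch = 507.4 kg; LOI removed, Σ of batch·LOI: 7.505 kg; as yield: glass ÷ batch → 98.52%.

Revised batch per 500.0 kg glass:
  Alumina: 44.03 kg
  BaCO3: 27.89 kg
  Lithium feldspar: 34.21 kg
  Sand: 401.3 kg
Total batch = 507.4 kg; LOI loss = 7.505 kg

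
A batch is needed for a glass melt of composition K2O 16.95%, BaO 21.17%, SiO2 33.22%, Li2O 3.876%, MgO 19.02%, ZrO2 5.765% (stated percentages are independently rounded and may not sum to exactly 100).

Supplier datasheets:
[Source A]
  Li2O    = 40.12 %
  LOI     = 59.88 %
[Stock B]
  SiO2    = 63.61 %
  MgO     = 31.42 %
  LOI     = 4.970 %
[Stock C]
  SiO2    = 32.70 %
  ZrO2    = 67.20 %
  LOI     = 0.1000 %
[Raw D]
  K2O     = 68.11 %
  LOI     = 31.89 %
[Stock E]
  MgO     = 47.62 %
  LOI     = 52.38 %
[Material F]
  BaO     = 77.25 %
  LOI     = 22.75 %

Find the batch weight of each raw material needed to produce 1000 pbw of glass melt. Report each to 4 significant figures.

Batch per 1000 pbw glass melt:
  Source A: 96.61 pbw
  Stock B: 478.1 pbw
  Stock C: 85.79 pbw
  Raw D: 248.9 pbw
  Stock E: 83.93 pbw
  Material F: 274.0 pbw
Total batch = 1267 pbw; LOI loss = 267.4 pbw; yield = 78.90%

Each numeric step keeps full precision end to end — values along the way are displayed, rounded to four significant figures, alongside each step; a single rounding yields every reported value — all derived quantities, including the totals, LOI, net glass mass, yield, the six compositions, are computed from the batch weights on 1000 pbw of glass at exact precision, as quoted within the problem or the answer.
The oxide mass targets at 1000 pbw glass melt:
  K2O: 16.95% × 1000 = 169.5 pbw
  BaO: 21.17% × 1000 = 211.7 pbw
  SiO2: 33.22% × 1000 = 332.2 pbw
  Li2O: 3.876% × 1000 = 38.76 pbw
  MgO: 19.02% × 1000 = 190.2 pbw
  ZrO2: 5.765% × 1000 = 57.65 pbw
A balance pass over the oxides, per the reported batch figures, versus the basis set out (summed amounts equal target values once rounding is allowed for):
  K2O: 248.9·0.6811 = 169.5 pbw (target 169.5 pbw)
  BaO: 274.0·0.7725 = 211.7 pbw (target 211.7 pbw)
  SiO2: 478.1·0.6361 + 85.79·0.3270 = 332.2 pbw (target 332.2 pbw)
  Li2O: 96.61·0.4012 = 38.76 pbw (target 38.76 pbw)
  MgO: 478.1·0.3142 + 83.93·0.4762 = 190.2 pbw (target 190.2 pbw)
  ZrO2: 85.79·0.6720 = 57.65 pbw (target 57.65 pbw)
Glass mass check: batch Σ − ignition loss = 1000 pbw (oxide target masses add up to 1000 pbw; versus the stated basis of 1000 pbw — deltas are rounding alone).
Batch total: Σ batch = 1267 pbw; the LOI term Σ batch·LOI equals 267.4 pbw; yield: glass divided by total = 78.90%.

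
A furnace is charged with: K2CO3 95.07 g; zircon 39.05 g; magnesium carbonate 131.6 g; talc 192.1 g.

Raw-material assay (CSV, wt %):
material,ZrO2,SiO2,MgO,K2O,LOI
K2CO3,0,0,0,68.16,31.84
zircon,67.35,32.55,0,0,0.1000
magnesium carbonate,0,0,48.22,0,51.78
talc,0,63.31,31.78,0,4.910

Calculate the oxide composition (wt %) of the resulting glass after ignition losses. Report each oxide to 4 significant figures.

Glass mass = 349.9 g (batch 457.8 − LOI 107.9).
Composition: ZrO2 7.516%, SiO2 38.39%, MgO 35.58%, K2O 18.52%

Mid-chain values are shown (rounded to four significant figures) across the worked steps; the working math runs at exact precision at every stage; each reported value undergoes a single rounding; the derived quantities, including totals, LOI, four oxide percentages, net glass mass, the yield, are carried using the weight values for 349.9 g of glass in full precision as written in problem or answer.
What the batch supplies per oxide:
  ZrO2: 39.05·0.6735 = 26.30 g
  SiO2: 39.05·0.3255 + 192.1·0.6331 = 134.3 g
  MgO: 131.6·0.4822 + 192.1·0.3178 = 124.5 g
  K2O: 95.07·0.6816 = 64.80 g
LOI: 95.07·0.3184 + 39.05·0.001000 + 131.6·0.5178 + 192.1·0.04910 = 107.9 g
Glass mass = batch − LOI = 457.8 − 107.9 = 349.9 g (matching Σ of the oxides)
wt % = 100 × oxide mass / glass mass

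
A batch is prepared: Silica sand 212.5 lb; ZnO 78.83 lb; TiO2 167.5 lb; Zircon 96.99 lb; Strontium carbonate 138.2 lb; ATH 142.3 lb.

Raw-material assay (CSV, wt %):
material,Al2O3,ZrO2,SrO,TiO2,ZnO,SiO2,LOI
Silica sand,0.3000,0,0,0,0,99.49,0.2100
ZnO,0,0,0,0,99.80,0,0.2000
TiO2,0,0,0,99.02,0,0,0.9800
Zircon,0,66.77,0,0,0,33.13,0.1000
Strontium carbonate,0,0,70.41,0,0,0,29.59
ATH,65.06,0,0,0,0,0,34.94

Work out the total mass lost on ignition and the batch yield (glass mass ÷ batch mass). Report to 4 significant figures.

LOI loss = 92.96 lb; glass = 743.4 lb; yield = 88.89%

Mid-chain values are displayed, rounded to four significant digits, within the worked lines. All arithmetic carries full float precision in every operation; each reported figure is rounded only once; the derived quantities (net glass mass, totals, the yield, ignition loss, six oxide percentages) are recomputed at exact precision using the weight values at 743.4 lb of glass as quoted within question or answer.
Material-by-material LOI:
  Silica sand: 212.5 × 0.002100 = 0.4462 lb
  ZnO: 78.83 × 0.002000 = 0.1577 lb
  TiO2: 167.5 × 0.009800 = 1.641 lb
  Zircon: 96.99 × 0.001000 = 0.09699 lb
  Strontium carbonate: 138.2 × 0.2959 = 40.89 lb
  ATH: 142.3 × 0.3494 = 49.72 lb
Total LOI = 92.96 lb
Glass = batch − LOI = 836.3 − 92.96 = 743.4 lb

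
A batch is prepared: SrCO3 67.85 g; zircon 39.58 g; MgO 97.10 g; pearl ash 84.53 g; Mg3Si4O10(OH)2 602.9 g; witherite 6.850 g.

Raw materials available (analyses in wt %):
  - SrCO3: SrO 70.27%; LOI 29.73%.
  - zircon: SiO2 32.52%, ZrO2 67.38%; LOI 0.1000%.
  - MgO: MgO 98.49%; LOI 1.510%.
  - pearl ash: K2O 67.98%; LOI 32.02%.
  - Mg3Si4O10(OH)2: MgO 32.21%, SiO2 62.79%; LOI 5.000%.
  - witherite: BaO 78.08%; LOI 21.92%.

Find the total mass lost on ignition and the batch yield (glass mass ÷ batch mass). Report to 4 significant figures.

All arithmetic carries full precision at all times — the intermediate values are shown, with 4-significant-figure rounding, in the printout — every reported value sees exactly one rounding — the derived quantities (yield, ignition loss, six oxide percentages, the totals, glass mass) are rebuilt in full precision from the batch weights on 818.4 g of glass, as set out in the question or the answer.
Each material's LOI contribution:
  SrCO3: 67.85 × 0.2973 = 20.17 g
  zircon: 39.58 × 0.001000 = 0.03958 g
  MgO: 97.10 × 0.01510 = 1.466 g
  pearl ash: 84.53 × 0.3202 = 27.07 g
  Mg3Si4O10(OH)2: 602.9 × 0.05000 = 30.14 g
  witherite: 6.850 × 0.2192 = 1.502 g
Total LOI = 80.39 g
Glass = batch − LOI = 898.8 − 80.39 = 818.4 g

LOI loss = 80.39 g; glass = 818.4 g; yield = 91.06%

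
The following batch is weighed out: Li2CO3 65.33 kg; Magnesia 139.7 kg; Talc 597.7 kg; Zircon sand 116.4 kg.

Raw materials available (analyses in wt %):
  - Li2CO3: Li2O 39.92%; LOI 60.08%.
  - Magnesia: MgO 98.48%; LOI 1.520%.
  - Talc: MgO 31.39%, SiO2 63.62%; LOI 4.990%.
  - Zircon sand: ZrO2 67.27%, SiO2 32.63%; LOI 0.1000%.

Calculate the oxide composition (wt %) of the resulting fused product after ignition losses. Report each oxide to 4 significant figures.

The working math holds exact precision throughout; intermediates are shown, rounded to 4 significant figures, in the printout; each reported result is rounded a single time. Derived quantities, which include glass mass, totals, ignition loss, yield, the four compositions, are computed at full float precision, as they appear in the problem or the answer, from the batch weights on 847.8 kg of glass.
Mass of each oxide from the mix:
  MgO: 139.7·0.9848 + 597.7·0.3139 = 325.2 kg
  ZrO2: 116.4·0.6727 = 78.30 kg
  Li2O: 65.33·0.3992 = 26.08 kg
  SiO2: 597.7·0.6362 + 116.4·0.3263 = 418.2 kg
LOI: 65.33·0.6008 + 139.7·0.01520 + 597.7·0.04990 + 116.4·0.001000 = 71.32 kg
Glass mass = batch − LOI = 919.1 − 71.32 = 847.8 kg (= the summed oxide contributions)
each wt % is 100 × oxide ÷ glass

Glass mass = 847.8 kg (batch 919.1 − LOI 71.32).
Composition: MgO 38.36%, ZrO2 9.236%, Li2O 3.076%, SiO2 49.33%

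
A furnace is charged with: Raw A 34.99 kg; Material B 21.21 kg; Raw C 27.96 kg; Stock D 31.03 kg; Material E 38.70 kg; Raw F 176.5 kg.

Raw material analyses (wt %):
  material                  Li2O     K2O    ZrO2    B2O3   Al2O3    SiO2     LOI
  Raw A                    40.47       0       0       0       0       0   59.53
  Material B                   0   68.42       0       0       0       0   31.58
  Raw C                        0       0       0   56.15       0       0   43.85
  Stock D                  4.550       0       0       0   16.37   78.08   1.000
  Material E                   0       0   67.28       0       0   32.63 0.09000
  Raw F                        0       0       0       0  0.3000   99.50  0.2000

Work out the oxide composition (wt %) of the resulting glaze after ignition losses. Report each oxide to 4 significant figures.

All internal work carries full precision in every operation — the intermediate values appear rounded to four significant digits on the page — every reported number takes exactly one rounding. All derived quantities (LOI, six oxide percentages, yield, net glass mass, totals) are re-derived from the weighed amounts for 289.9 kg of glass at full float precision precisely as stated by the problem or the answer.
Oxide-by-oxide delivered mass:
  Li2O: 34.99·0.4047 + 31.03·0.04550 = 15.57 kg
  K2O: 21.21·0.6842 = 14.51 kg
  ZrO2: 38.70·0.6728 = 26.04 kg
  B2O3: 27.96·0.5615 = 15.70 kg
  Al2O3: 31.03·0.1637 + 176.5·0.003000 = 5.609 kg
  SiO2: 31.03·0.7808 + 38.70·0.3263 + 176.5·0.9950 = 212.5 kg
LOI: 34.99·0.5953 + 21.21·0.3158 + 27.96·0.4385 + 31.03·0.01000 + 38.70·9.000e-04 + 176.5·0.002000 = 40.49 kg
Resulting glass, batch − LOI: 330.4 − 40.49 = 289.9 kg (= Σ oxide masses)
wt % = oxide mass / glass mass × 100

Glass mass = 289.9 kg (batch 330.4 − LOI 40.49).
Composition: Li2O 5.372%, K2O 5.006%, ZrO2 8.981%, B2O3 5.415%, Al2O3 1.935%, SiO2 73.29%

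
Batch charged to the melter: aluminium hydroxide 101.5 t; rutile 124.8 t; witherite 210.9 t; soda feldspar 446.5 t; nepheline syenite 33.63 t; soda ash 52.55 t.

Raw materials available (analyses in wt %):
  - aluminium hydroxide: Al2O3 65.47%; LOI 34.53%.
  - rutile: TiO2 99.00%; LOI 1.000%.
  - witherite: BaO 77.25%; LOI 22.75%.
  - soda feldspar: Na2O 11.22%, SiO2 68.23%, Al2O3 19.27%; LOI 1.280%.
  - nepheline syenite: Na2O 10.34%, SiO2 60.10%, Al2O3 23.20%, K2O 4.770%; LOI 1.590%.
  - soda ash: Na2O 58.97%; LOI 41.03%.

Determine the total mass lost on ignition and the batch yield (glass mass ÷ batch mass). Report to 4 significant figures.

LOI loss = 112.1 t; glass = 857.8 t; yield = 88.44%

The working math runs at exact precision throughout — mid-chain values are displayed rounded to four significant figures across the worked steps; each reported result undergoes a single rounding — all derived quantities (glass mass, LOI, the six compositions, the totals, yield) are carried in exact precision from the batch weights on 857.8 t of glass precisely as stated by the question or the answer.
Material-by-material LOI:
  aluminium hydroxide: 101.5 × 0.3453 = 35.05 t
  rutile: 124.8 × 0.01000 = 1.248 t
  witherite: 210.9 × 0.2275 = 47.98 t
  soda feldspar: 446.5 × 0.01280 = 5.715 t
  nepheline syenite: 33.63 × 0.01590 = 0.5347 t
  soda ash: 52.55 × 0.4103 = 21.56 t
Total LOI = 112.1 t
Glass = batch − LOI = 969.9 − 112.1 = 857.8 t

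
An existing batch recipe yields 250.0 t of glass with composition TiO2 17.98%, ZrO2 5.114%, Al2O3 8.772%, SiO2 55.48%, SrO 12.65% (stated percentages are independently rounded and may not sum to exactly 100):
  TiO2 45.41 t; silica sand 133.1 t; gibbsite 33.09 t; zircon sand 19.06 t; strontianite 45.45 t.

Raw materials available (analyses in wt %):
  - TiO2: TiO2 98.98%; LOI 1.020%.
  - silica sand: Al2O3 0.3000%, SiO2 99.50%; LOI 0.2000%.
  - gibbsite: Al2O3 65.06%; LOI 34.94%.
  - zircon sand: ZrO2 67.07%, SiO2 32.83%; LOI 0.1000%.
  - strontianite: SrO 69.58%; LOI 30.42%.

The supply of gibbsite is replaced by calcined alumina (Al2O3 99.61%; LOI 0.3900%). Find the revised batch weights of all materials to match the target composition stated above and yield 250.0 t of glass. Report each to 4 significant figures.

In-progress results are printed (rounded to 4 significant figures) within the worked lines — all internal work holds full precision through every step — each reported number sees exactly one rounding. Derived quantities, which include totals, the five compositions, ignition loss, yield, net glass mass, are recomputed in full float precision, as set out in the problem or the answer, using the weight values on 250.0 t of glass.
Oxide mass targets, per 250.0 t glass:
  TiO2: 17.98% × 250.0 = 44.95 t
  ZrO2: 5.114% × 250.0 = 12.78 t
  Al2O3: 8.772% × 250.0 = 21.93 t
  SiO2: 55.48% × 250.0 = 138.7 t
  SrO: 12.65% × 250.0 = 31.62 t
Mass-balance tally per oxide working from each reported weight, for the quoted basis mass (oxide sums agree with the targets within answer rounding):
  TiO2: 45.41·0.9898 = 44.95 t (target 44.95 t)
  ZrO2: 19.06·0.6707 = 12.78 t (target 12.78 t)
  Al2O3: 133.1·0.003000 + 21.61·0.9961 = 21.93 t (target 21.93 t)
  SiO2: 133.1·0.9950 + 19.06·0.3283 = 138.7 t (target 138.7 t)
  SrO: 45.45·0.6958 = 31.62 t (target 31.62 t)
Glass-mass sanity pass: net batch after ignition = 250.0 t (the targets, summed, come to 250.0 t; basis as stated: 250.0 t — a pure rounding effect).
Summing the batch: Σ batch = 264.6 t; Σ batch·LOI gives LOI loss = 14.66 t; yield: glass divided by total = 94.46%.

Revised batch per 250.0 t glass:
  TiO2: 45.41 t
  silica sand: 133.1 t
  calcined alumina: 21.61 t
  zircon sand: 19.06 t
  strontianite: 45.45 t
Total batch = 264.6 t; LOI loss = 14.66 t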